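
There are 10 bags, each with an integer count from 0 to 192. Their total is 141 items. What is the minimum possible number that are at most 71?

9

If only k of them are at most 71, the other 10 − k are at least 72, so the total is at least (10 − k)·72 + k·0.
This is ≤ 141, so (10 − k)·72 + 0k ≤ 141, which gives k ≥ 9.
Exactly 9 works: 9 values at 0 and 1 at 72 total 72; raise one of the low values by 69 (still ≤ 71) to hit 141.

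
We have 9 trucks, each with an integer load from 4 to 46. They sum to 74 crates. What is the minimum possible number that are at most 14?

If only k of them are at most 14, the other 9 − k are at least 15, so the total is at least (9 − k)·15 + k·4.
This is ≤ 74, so (9 − k)·15 + 4k ≤ 74, which gives k ≥ 6.
Exactly 6 works: 6 values at 4 and 3 at 15 total 69; raise one of the low values by 5 (still ≤ 14) to hit 74.

6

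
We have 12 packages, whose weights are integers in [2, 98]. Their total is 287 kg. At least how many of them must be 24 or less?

1

Each value above 24 is at least 25, contributing at least 25 − 2 = 23 above the floor 2.
The sum exceeds the floor total 24 by 263, so at most ⌊263/23⌋ = 11 exceed 24, and at least 1 are ≤ 24.
Exactly 1 works: 1 value at 2 and 11 at 25 total 277; raise one of the low values by 10 (still ≤ 24) to hit 287.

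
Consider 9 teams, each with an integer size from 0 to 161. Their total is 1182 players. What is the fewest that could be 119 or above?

Suppose at most 9 − j of them reach 119; then j values are ≤ 118 and the rest ≤ 161.
The total is then ≤ 118·j + 161·(9 − j) = 1449 − 43j. For this to be ≥ 1182 we need j ≤ 6, so at least 9 − 6 = 3 must reach 119.
Exactly 3 works: 3 values at 161 and 6 at 118 total 1191; lower one of the high values by 9 (still ≥ 119) to hit 1182.

3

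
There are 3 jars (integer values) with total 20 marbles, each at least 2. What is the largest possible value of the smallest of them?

6

The 3 values sum to 20, so their minimum is at most ⌊20/3⌋ = 6.
Equality holds with 1 value of 6 and 2 values of 7.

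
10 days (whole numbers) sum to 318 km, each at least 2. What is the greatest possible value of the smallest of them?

31

The 10 values sum to 318, so their minimum is at most ⌊318/10⌋ = 31.
Achievable: 2 of them at 31 and 8 at 32 total 318.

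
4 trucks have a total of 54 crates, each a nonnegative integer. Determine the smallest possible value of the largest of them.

14

Some value must be at least ⌈54/4⌉ = 14, since 4 × 13 = 52 < 54.
Equality holds with 2 values of 14 and 2 values of 13.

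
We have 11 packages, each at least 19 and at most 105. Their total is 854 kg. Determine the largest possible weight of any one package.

Maximizing one value means minimizing the remaining 10.
The other 10 contribute at least 10 × 19 = 190, leaving at most 854 − 190 = 664.
But each package is capped at 105, so the maximum is 105.
Achievable: one at 105 and the other 10 totalling 749, which fits since 10 × 19 ≤ 749 ≤ 10 × 105.

105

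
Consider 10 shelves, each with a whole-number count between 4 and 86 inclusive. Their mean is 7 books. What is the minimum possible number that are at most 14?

The total is 10 × 7 = 70.
Each value above 14 is at least 15, contributing at least 15 − 4 = 11 above the floor 4.
The sum exceeds the floor total 40 by 30, so at most ⌊30/11⌋ = 2 exceed 14, and at least 8 are ≤ 14.
Exactly 8 works: 8 values at 4 and 2 at 15 total 62; raise one of the low values by 8 (still ≤ 14) to hit 70.

8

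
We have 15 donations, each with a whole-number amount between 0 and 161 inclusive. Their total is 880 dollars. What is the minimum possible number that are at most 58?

1

Each value above 58 is at least 59, contributing at least 59 − 0 = 59 above the floor 0.
The sum exceeds the floor total 0 by 880, so at most ⌊880/59⌋ = 14 exceed 58, and at least 1 are ≤ 58.
Exactly 1 works: 1 value at 0 and 14 at 59 total 826; raise one of the low values by 54 (still ≤ 58) to hit 880.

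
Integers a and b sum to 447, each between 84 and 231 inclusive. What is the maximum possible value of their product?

49952

For a fixed sum, the product ab is largest when a and b are as close as possible.
Taking a = 223 and b = 224 (both in [84, 231]) gives ab = 49952.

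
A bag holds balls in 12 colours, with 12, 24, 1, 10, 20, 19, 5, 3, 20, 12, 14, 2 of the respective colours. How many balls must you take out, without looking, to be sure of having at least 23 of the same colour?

141

In the worst case you take as many as possible of each colour without reaching 23: 12 + 22 + 1 + 10 + 20 + 19 + 5 + 3 + 20 + 12 + 14 + 2 = 140.
The next one must give 23 of some colour, so 140 + 1 = 141.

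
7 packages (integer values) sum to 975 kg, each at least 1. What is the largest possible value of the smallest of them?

If every one of the 7 were at least 140, the total would be at least 7 × 140 = 980 > 975.
Achievable: 5 of them at 139 and 2 at 140 total 975.

139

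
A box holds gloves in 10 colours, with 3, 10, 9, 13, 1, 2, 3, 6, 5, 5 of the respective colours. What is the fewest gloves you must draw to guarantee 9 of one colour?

50

In the worst case you take as many as possible of each colour without reaching 9: 3 + 8 + 8 + 8 + 1 + 2 + 3 + 6 + 5 + 5 = 49.
The next one must give 9 of some colour, so 49 + 1 = 50.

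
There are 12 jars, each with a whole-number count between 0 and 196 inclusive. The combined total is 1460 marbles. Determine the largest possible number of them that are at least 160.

Suppose k of them are at least 160. Those contribute at least 160 each and the other 12 − k at least 0 each.
So the total is at least 160k + 0(12 − k) = 0 + 160k. This must be ≤ 1460, giving k ≤ 9.
k = 9 is achieved by 9 values at 160 and 3 at 0, total 1440; add 20 to one value (staying below 160) to reach 1460.

9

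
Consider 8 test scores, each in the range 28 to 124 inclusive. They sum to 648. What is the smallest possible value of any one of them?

28

To make one score as small as possible, make the other 7 as large as possible.
The other 7 can take up 7 × 124 = 868 ≥ 648 − 28, so one score can sit at its floor of 28.
Achievable: one at 28 and the other 7 totalling 620, which fits since 7 × 28 ≤ 620 ≤ 7 × 124.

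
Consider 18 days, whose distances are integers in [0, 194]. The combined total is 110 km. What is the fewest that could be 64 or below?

Let j be the number exceeding 64. Then the total is ≥ 65·j + 0·(18 − j) = 0 + 65j.
So 65j ≤ 110 and j ≤ 1; hence at least 18 − 1 = 17 are ≤ 64.
Exactly 17 works: 17 values at 0 and 1 at 65 total 65; raise one of the low values by 45 (still ≤ 64) to hit 110.

17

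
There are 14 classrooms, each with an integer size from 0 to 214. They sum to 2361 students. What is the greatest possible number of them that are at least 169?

13

Suppose k of them are at least 169. Those contribute at least 169 each and the other 14 − k at least 0 each.
So the total is at least 169k + 0(14 − k) = 0 + 169k. This must be ≤ 2361, giving k ≤ 13.
k = 13 is achieved by 13 values at 169 and 1 at 0, total 2197; add 164 to one value (staying below 169) to reach 2361.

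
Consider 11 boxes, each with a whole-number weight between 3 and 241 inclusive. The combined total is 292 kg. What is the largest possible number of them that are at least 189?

Suppose k of them are at least 189. Those contribute at least 189 each and the other 11 − k at least 3 each.
So the total is at least 189k + 3(11 − k) = 33 + 186k. This must be ≤ 292, giving k ≤ 1.
k = 1 is achieved by 1 value at 189 and 10 at 3, total 219; add 73 to one value (staying below 189) to reach 292.

1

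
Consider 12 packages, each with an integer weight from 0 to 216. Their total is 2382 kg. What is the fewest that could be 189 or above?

Suppose at most 12 − j of them reach 189; then j values are ≤ 188 and the rest ≤ 216.
The total is then ≤ 188·j + 216·(12 − j) = 2592 − 28j. For this to be ≥ 2382 we need j ≤ 7, so at least 12 − 7 = 5 must reach 189.
Exactly 5 works: 5 values at 216 and 7 at 188 total 2396; lower one of the high values by 14 (still ≥ 189) to hit 2382.

5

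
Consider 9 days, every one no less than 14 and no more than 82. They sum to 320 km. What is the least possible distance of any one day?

To make one day as small as possible, make the other 8 as large as possible.
The other 8 can take up 8 × 82 = 656 ≥ 320 − 14, so one day can sit at its floor of 14.
Achievable: one at 14 and the other 8 totalling 306, which fits since 8 × 14 ≤ 306 ≤ 8 × 82.

14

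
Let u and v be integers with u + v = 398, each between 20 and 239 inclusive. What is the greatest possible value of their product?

uv = u(398 − u) is maximized when u is as near 398/2 as the bounds allow.
Taking u = 199 and v = 199 (both in [20, 239]) gives uv = 39601.

39601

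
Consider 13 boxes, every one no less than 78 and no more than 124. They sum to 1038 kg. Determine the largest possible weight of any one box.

102

To make one box as large as possible, make the other 12 as small as possible.
The other 12 contribute at least 12 × 78 = 936, leaving at most 1038 − 936 = 102.
Since 102 ≤ 124, this is achievable: one at 102 and 12 at 78.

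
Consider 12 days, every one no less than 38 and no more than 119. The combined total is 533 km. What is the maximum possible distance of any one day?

115

To make one day as large as possible, make the other 11 as small as possible.
The other 11 contribute at least 11 × 38 = 418, leaving at most 533 − 418 = 115.
Since 115 ≤ 119, this is achievable: one at 115 and 11 at 38.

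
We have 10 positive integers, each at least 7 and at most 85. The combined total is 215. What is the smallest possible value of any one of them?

Minimizing one value means maximizing the remaining 9.
The other 9 can take up 9 × 85 = 765 ≥ 215 − 7, so one integer can sit at its floor of 7.
Achievable: one at 7 and the other 9 totalling 208, which fits since 9 × 7 ≤ 208 ≤ 9 × 85.

7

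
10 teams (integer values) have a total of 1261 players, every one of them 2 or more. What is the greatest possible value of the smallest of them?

126

The 10 values sum to 1261, so their minimum is at most ⌊1261/10⌋ = 126.
Equality holds with 9 values of 126 and 1 value of 127.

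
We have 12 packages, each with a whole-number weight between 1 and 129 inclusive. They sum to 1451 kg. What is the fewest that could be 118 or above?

Each value short of 118 is at most 117, costing at least 129 − 117 = 12 against the maximum total of 1548.
We can afford to lose at most 1548 − 1451 = 97, so at most ⌊97/12⌋ = 8 fall short, and at least 4 are ≥ 118.
Exactly 4 works: 4 values at 129 and 8 at 117 total 1452; lower one of the high values by 1 (still ≥ 118) to hit 1451.

4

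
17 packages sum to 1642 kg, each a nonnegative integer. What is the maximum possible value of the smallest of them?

If every one of the 17 were at least 97, the total would be at least 17 × 97 = 1649 > 1642.
Achievable: 7 of them at 96 and 10 at 97 total 1642.

96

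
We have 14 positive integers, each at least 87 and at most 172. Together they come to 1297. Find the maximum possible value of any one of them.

To make one integer as large as possible, make the other 13 as small as possible.
The other 13 contribute at least 13 × 87 = 1131, leaving at most 1297 − 1131 = 166.
Since 166 ≤ 172, this is achievable: one at 166 and 13 at 87.

166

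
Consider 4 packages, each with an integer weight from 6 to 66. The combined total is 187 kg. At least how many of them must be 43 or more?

1

If only k of them are at least 43, the other 4 − k are at most 42, so the total is at most k·66 + (4 − k)·42.
This must reach 187, so k·66 + (4 − k)·42 ≥ 187, giving k ≥ 1.
Exactly 1 works: 1 value at 66 and 3 at 42 total 192; lower one of the high values by 5 (still ≥ 43) to hit 187.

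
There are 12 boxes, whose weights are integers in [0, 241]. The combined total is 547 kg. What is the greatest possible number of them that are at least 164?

Suppose k of them are at least 164. Those contribute at least 164 each and the other 12 − k at least 0 each.
So the total is at least 164k + 0(12 − k) = 0 + 164k. This must be ≤ 547, giving k ≤ 3.
k = 3 is achieved by 3 values at 164 and 9 at 0, total 492; add 55 to one value (staying below 164) to reach 547.

3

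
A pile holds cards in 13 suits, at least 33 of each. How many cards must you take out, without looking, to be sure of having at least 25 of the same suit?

In the worst case you draw 24 of each of the 13 suits: 13 × 24 = 312.
One more forces 25 of some suit, so 312 + 1 = 313.

313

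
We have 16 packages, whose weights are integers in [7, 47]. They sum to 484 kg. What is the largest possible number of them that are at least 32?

With k values at 32 or above and the rest at least 7, the sum is at least 112 + 25k.
Since the sum is 484, we need 25k ≤ 372, i.e. k ≤ 14.
k = 14 is achieved by 14 values at 32 and 2 at 7, total 462; add 22 to one value (staying below 32) to reach 484.

14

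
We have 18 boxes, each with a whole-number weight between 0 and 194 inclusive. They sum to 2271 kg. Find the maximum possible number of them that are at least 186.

12

If k of the values are ≥ 186, the total is ≥ 186k + 0(18 − k).
Setting 186k + 0(18 − k) ≤ 2271 gives 186k ≤ 2271, so k ≤ 12.
k = 12 is achieved by 12 values at 186 and 6 at 0, total 2232; add 39 to one value (staying below 186) to reach 2271.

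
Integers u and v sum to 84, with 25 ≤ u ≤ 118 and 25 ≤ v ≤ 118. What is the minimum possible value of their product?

Since u + v is fixed, pushing one of them to its bound minimizes the product.
At the endpoint u = 25, v = 84 − 25 = 59, so uv = 25 × 59 = 1475.

1475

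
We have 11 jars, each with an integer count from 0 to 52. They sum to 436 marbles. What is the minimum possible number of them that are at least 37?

Each value short of 37 is at most 36, costing at least 52 − 36 = 16 against the maximum total of 572.
We can afford to lose at most 572 − 436 = 136, so at most ⌊136/16⌋ = 8 fall short, and at least 3 are ≥ 37.
Exactly 3 works: 3 values at 52 and 8 at 36 total 444; lower one of the high values by 8 (still ≥ 37) to hit 436.

3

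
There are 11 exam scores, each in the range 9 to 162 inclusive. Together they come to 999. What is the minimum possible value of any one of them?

Minimizing one value means maximizing the remaining 10.
The other 10 can take up 10 × 162 = 1620 ≥ 999 − 9, so one score can sit at its floor of 9.
Achievable: one at 9 and the other 10 totalling 990, which fits since 10 × 9 ≤ 990 ≤ 10 × 162.

9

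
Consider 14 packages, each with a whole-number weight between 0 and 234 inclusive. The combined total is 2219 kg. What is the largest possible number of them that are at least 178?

If k of the values are ≥ 178, the total is ≥ 178k + 0(14 − k).
Setting 178k + 0(14 − k) ≤ 2219 gives 178k ≤ 2219, so k ≤ 12.
k = 12 is achieved by 12 values at 178 and 2 at 0, total 2136; add 83 to one value (staying below 178) to reach 2219.

12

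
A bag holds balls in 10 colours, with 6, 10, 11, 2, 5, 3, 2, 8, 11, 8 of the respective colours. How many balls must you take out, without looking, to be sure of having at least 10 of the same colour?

In the worst case you take as many as possible of each colour without reaching 10: 6 + 9 + 9 + 2 + 5 + 3 + 2 + 8 + 9 + 8 = 61.
The next one must give 10 of some colour, so 61 + 1 = 62.

62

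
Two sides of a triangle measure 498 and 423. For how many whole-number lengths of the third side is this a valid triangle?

845

The triangle inequality gives |498 − 423| < c < 498 + 423, i.e. 75 < c < 921.
So c can be any integer from 76 to 920: 845 values.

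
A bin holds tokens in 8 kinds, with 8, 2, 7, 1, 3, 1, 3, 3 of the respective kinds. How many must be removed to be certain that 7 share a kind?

In the worst case you take as many as possible of each kind without reaching 7: 6 + 2 + 6 + 1 + 3 + 1 + 3 + 3 = 25.
The next one must give 7 of some kind, so 25 + 1 = 26.

26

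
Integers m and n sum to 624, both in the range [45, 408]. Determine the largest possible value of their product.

For a fixed sum, the product mn is largest when m and n are as close as possible.
Taking m = 312 and n = 312 (both in [45, 408]) gives mn = 97344.

97344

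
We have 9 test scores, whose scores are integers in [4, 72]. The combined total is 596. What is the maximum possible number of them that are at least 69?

8

Suppose k of them are at least 69. Those contribute at least 69 each and the other 9 − k at least 4 each.
So the total is at least 69k + 4(9 − k) = 36 + 65k. This must be ≤ 596, giving k ≤ 8.
k = 8 is achieved by 8 values at 69 and 1 at 4, total 556; add 40 to one value (staying below 69) to reach 596.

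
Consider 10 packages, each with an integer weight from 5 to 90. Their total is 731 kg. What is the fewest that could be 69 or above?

If only k of them are at least 69, the other 10 − k are at most 68, so the total is at most k·90 + (10 − k)·68.
This must reach 731, so k·90 + (10 − k)·68 ≥ 731, giving k ≥ 3.
Exactly 3 works: 3 values at 90 and 7 at 68 total 746; lower one of the high values by 15 (still ≥ 69) to hit 731.

3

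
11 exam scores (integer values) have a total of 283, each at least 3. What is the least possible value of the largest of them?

The average is 283/11 > 25, so not all 11 can be 25 or less; the largest is ≥ 26.
Taking 3 copies of 25 and 8 copies of 26 gives exactly 283, so 26 is attained.

26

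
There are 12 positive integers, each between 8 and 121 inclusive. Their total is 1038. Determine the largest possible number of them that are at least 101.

If k of the values are ≥ 101, the total is ≥ 101k + 8(12 − k).
Setting 101k + 8(12 − k) ≤ 1038 gives 93k ≤ 942, so k ≤ 10.
k = 10 is achieved by 10 values at 101 and 2 at 8, total 1026; add 12 to one value (staying below 101) to reach 1038.

10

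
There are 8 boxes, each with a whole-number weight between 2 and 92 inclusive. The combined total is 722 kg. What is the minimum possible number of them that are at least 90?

4

Each value short of 90 is at most 89, costing at least 92 − 89 = 3 against the maximum total of 736.
We can afford to lose at most 736 − 722 = 14, so at most ⌊14/3⌋ = 4 fall short, and at least 4 are ≥ 90.
Exactly 4 works: 4 values at 92 and 4 at 89 total 724; lower one of the high values by 2 (still ≥ 90) to hit 722.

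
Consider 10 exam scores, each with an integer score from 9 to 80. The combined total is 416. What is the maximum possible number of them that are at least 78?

4

If k of the values are ≥ 78, the total is ≥ 78k + 9(10 − k).
Setting 78k + 9(10 − k) ≤ 416 gives 69k ≤ 326, so k ≤ 4.
k = 4 is achieved by 4 values at 78 and 6 at 9, total 366; add 50 to one value (staying below 78) to reach 416.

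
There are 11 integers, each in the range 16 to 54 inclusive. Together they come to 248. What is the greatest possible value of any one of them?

Maximizing one value means minimizing the remaining 10.
The other 10 contribute at least 10 × 16 = 160, leaving at most 248 − 160 = 88.
But each integer is capped at 54, so the maximum is 54.
Achievable: one at 54 and the other 10 totalling 194, which fits since 10 × 16 ≤ 194 ≤ 10 × 54.

54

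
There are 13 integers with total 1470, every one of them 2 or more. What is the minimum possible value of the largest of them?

If every one of the 13 were at most 113, the total would be at most 13 × 113 = 1469 < 1470.
Equality holds with 1 value of 114 and 12 values of 113.

114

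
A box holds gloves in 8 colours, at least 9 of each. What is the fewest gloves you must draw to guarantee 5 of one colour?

33

In the worst case you draw 4 of each of the 8 colours: 8 × 4 = 32.
One more forces 5 of some colour, so 32 + 1 = 33.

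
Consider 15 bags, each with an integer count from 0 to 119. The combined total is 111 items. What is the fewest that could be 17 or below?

9

If only k of them are at most 17, the other 15 − k are at least 18, so the total is at least (15 − k)·18 + k·0.
This is ≤ 111, so (15 − k)·18 + 0k ≤ 111, which gives k ≥ 9.
Exactly 9 works: 9 values at 0 and 6 at 18 total 108; raise one of the low values by 3 (still ≤ 17) to hit 111.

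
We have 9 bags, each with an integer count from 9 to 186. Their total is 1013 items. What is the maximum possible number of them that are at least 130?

7

Suppose k of them are at least 130. Those contribute at least 130 each and the other 9 − k at least 9 each.
So the total is at least 130k + 9(9 − k) = 81 + 121k. This must be ≤ 1013, giving k ≤ 7.
k = 7 is achieved by 7 values at 130 and 2 at 9, total 928; add 85 to one value (staying below 130) to reach 1013.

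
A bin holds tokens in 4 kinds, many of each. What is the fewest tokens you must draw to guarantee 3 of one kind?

You could draw 2 of every kind without reaching 3 of any — 8 in all.
One more forces 3 of some kind, so 8 + 1 = 9.

9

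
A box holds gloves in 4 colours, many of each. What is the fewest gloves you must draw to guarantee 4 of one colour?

13

You could draw 3 of every colour without reaching 4 of any — 12 in all.
One more forces 4 of some colour, so 12 + 1 = 13.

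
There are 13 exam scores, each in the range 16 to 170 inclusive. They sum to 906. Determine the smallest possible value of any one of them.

To make one score as small as possible, make the other 12 as large as possible.
The other 12 can take up 12 × 170 = 2040 ≥ 906 − 16, so one score can sit at its floor of 16.
Achievable: one at 16 and the other 12 totalling 890, which fits since 12 × 16 ≤ 890 ≤ 12 × 170.

16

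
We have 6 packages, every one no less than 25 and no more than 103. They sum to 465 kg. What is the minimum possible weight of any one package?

Minimizing one value means maximizing the remaining 5.
The other 5 can take up 5 × 103 = 515 ≥ 465 − 25, so one package can sit at its floor of 25.
Achievable: one at 25 and the other 5 totalling 440, which fits since 5 × 25 ≤ 440 ≤ 5 × 103.

25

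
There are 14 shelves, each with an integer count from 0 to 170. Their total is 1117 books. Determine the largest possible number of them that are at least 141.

7

With k values at 141 or above and the rest at least 0, the sum is at least 0 + 141k.
Since the sum is 1117, we need 141k ≤ 1117, i.e. k ≤ 7.
k = 7 is achieved by 7 values at 141 and 7 at 0, total 987; add 130 to one value (staying below 141) to reach 1117.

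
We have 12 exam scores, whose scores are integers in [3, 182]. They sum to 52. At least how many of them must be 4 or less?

Let j be the number exceeding 4. Then the total is ≥ 5·j + 3·(12 − j) = 36 + 2j.
So 2j ≤ 16 and j ≤ 8; hence at least 12 − 8 = 4 are ≤ 4.
Exactly 4 works: 4 values at 3 and 8 at 5 total 52.

4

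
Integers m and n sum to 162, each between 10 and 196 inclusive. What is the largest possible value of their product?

6561

mn = m(162 − m) is maximized when m is as near 162/2 as the bounds allow.
Taking m = 81 and n = 81 (both in [10, 196]) gives mn = 6561.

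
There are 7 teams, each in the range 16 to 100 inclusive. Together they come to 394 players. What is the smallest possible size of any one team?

To make one team as small as possible, make the other 6 as large as possible.
The other 6 can take up 6 × 100 = 600 ≥ 394 − 16, so one team can sit at its floor of 16.
Achievable: one at 16 and the other 6 totalling 378, which fits since 6 × 16 ≤ 378 ≤ 6 × 100.

16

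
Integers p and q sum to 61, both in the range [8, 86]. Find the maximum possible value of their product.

For a fixed sum, the product pq is largest when p and q are as close as possible.
Taking p = 30 and q = 31 (both in [8, 86]) gives pq = 930.

930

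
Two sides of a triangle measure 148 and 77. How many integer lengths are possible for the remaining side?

153

The triangle inequality gives |148 − 77| < c < 148 + 77, i.e. 71 < c < 225.
So c can be any integer from 72 to 224: 153 values.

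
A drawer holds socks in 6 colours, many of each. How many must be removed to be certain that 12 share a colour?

You could draw 11 of every colour without reaching 12 of any — 66 in all.
One more forces 12 of some colour, so 66 + 1 = 67.

67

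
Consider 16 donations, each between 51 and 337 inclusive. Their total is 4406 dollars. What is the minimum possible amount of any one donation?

Minimizing one value means maximizing the remaining 15.
The other 15 can take up 15 × 337 = 5055 ≥ 4406 − 51, so one donation can sit at its floor of 51.
Achievable: one at 51 and the other 15 totalling 4355, which fits since 15 × 51 ≤ 4355 ≤ 15 × 337.

51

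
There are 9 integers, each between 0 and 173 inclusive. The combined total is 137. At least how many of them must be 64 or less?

Each value above 64 is at least 65, contributing at least 65 − 0 = 65 above the floor 0.
The sum exceeds the floor total 0 by 137, so at most ⌊137/65⌋ = 2 exceed 64, and at least 7 are ≤ 64.
Exactly 7 works: 7 values at 0 and 2 at 65 total 130; raise one of the low values by 7 (still ≤ 64) to hit 137.

7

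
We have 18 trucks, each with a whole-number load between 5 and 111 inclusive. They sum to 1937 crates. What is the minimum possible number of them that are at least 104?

11

If only k of them are at least 104, the other 18 − k are at most 103, so the total is at most k·111 + (18 − k)·103.
This must reach 1937, so k·111 + (18 − k)·103 ≥ 1937, giving k ≥ 11.
Exactly 11 works: 11 values at 111 and 7 at 103 total 1942; lower one of the high values by 5 (still ≥ 104) to hit 1937.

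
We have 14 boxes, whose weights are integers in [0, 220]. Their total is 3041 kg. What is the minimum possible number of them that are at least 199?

If only k of them are at least 199, the other 14 − k are at most 198, so the total is at most k·220 + (14 − k)·198.
This must reach 3041, so k·220 + (14 − k)·198 ≥ 3041, giving k ≥ 13.
Exactly 13 works: 13 values at 220 and 1 at 198 total 3058; lower one of the high values by 17 (still ≥ 199) to hit 3041.

13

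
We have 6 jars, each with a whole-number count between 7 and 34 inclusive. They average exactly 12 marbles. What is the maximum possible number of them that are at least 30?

The total is 6 × 12 = 72.
Suppose k of them are at least 30. Those contribute at least 30 each and the other 6 − k at least 7 each.
So the total is at least 30k + 7(6 − k) = 42 + 23k. This must be ≤ 72, giving k ≤ 1.
k = 1 is achieved by 1 value at 30 and 5 at 7, total 65; add 7 to one value (staying below 30) to reach 72.

1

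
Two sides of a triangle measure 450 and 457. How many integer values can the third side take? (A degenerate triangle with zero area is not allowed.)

The triangle inequality gives |450 − 457| < c < 450 + 457, i.e. 7 < c < 907.
So c can be any integer from 8 to 906: 899 values.

899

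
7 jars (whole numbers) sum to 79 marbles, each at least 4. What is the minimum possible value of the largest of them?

12

Some value must be at least ⌈79/7⌉ = 12, since 7 × 11 = 77 < 79.
Equality holds with 2 values of 12 and 5 values of 11.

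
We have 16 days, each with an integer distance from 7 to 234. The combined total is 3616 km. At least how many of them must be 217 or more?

9

Each value short of 217 is at most 216, costing at least 234 − 216 = 18 against the maximum total of 3744.
We can afford to lose at most 3744 − 3616 = 128, so at most ⌊128/18⌋ = 7 fall short, and at least 9 are ≥ 217.
Exactly 9 works: 9 values at 234 and 7 at 216 total 3618; lower one of the high values by 2 (still ≥ 217) to hit 3616.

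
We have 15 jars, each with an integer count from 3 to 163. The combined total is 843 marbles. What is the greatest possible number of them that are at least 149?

With k values at 149 or above and the rest at least 3, the sum is at least 45 + 146k.
Since the sum is 843, we need 146k ≤ 798, i.e. k ≤ 5.
k = 5 is achieved by 5 values at 149 and 10 at 3, total 775; add 68 to one value (staying below 149) to reach 843.

5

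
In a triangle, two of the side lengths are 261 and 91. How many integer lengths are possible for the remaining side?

181

The triangle inequality gives |261 − 91| < c < 261 + 91, i.e. 170 < c < 352.
So c can be any integer from 171 to 351: 181 values.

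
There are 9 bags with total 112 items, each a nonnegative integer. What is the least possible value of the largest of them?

13

The 9 values sum to 112, so their maximum is at least ⌈112/9⌉ = 13.
Taking 5 copies of 12 and 4 copies of 13 gives exactly 112, so 13 is attained.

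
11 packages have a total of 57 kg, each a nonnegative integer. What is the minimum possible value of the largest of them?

6

The average is 57/11 > 5, so not all 11 can be 5 or less; the largest is ≥ 6.
Achievable: 2 of them at 6 and 9 at 5 total 57.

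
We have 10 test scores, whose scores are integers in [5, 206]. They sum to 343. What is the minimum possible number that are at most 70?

6

Each value above 70 is at least 71, contributing at least 71 − 5 = 66 above the floor 5.
The sum exceeds the floor total 50 by 293, so at most ⌊293/66⌋ = 4 exceed 70, and at least 6 are ≤ 70.
Exactly 6 works: 6 values at 5 and 4 at 71 total 314; raise one of the low values by 29 (still ≤ 70) to hit 343.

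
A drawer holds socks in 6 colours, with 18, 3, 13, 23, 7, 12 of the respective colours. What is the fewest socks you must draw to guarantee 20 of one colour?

73

In the worst case you take as many as possible of each colour without reaching 20: 18 + 3 + 13 + 19 + 7 + 12 = 72.
The next one must give 20 of some colour, so 72 + 1 = 73.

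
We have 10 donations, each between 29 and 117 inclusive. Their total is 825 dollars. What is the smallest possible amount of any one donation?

Minimizing one value means maximizing the remaining 9.
The other 9 can take up 9 × 117 = 1053 ≥ 825 − 29, so one donation can sit at its floor of 29.
Achievable: one at 29 and the other 9 totalling 796, which fits since 9 × 29 ≤ 796 ≤ 9 × 117.

29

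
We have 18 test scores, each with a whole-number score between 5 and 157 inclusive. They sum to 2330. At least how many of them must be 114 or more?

7

Each value short of 114 is at most 113, costing at least 157 − 113 = 44 against the maximum total of 2826.
We can afford to lose at most 2826 − 2330 = 496, so at most ⌊496/44⌋ = 11 fall short, and at least 7 are ≥ 114.
Exactly 7 works: 7 values at 157 and 11 at 113 total 2342; lower one of the high values by 12 (still ≥ 114) to hit 2330.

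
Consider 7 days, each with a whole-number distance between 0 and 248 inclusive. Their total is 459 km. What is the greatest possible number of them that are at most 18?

5

Each value at 18 or below falls at least 248 − 18 = 230 short of the ceiling 248.
The ceiling total is 7 × 248 = 1736, and we need 459, so at most ⌊(1736 − 459)/230⌋ = 5 can be that low.
k = 5 is achieved by 5 values at 18 and 2 at 248, total 586; lower one of the 248's by 127 (still > 18) to reach 459.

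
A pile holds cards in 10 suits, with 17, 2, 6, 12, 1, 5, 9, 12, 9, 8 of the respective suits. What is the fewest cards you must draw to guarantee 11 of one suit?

71

In the worst case you take as many as possible of each suit without reaching 11: 10 + 2 + 6 + 10 + 1 + 5 + 9 + 10 + 9 + 8 = 70.
The next one must give 11 of some suit, so 70 + 1 = 71.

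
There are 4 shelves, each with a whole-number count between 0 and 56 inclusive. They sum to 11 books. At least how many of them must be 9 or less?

Each value above 9 is at least 10, contributing at least 10 − 0 = 10 above the floor 0.
The sum exceeds the floor total 0 by 11, so at most ⌊11/10⌋ = 1 exceed 9, and at least 3 are ≤ 9.
Exactly 3 works: 3 values at 0 and 1 at 10 total 10; raise one of the low values by 1 (still ≤ 9) to hit 11.

3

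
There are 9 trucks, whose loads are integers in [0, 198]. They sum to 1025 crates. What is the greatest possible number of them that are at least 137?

Suppose k of them are at least 137. Those contribute at least 137 each and the other 9 − k at least 0 each.
So the total is at least 137k + 0(9 − k) = 0 + 137k. This must be ≤ 1025, giving k ≤ 7.
k = 7 is achieved by 7 values at 137 and 2 at 0, total 959; add 66 to one value (staying below 137) to reach 1025.

7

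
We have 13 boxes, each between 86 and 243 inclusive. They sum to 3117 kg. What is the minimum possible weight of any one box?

Minimizing one value means maximizing the remaining 12.
The other 12 contribute at most 12 × 243 = 2916, leaving at least 3117 − 2916 = 201.
Since 201 ≥ 86, this is achievable: one at 201 and 12 at 243.

201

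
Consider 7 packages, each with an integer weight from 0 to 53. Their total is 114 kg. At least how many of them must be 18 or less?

Let j be the number exceeding 18. Then the total is ≥ 19·j + 0·(7 − j) = 0 + 19j.
So 19j ≤ 114 and j ≤ 6; hence at least 7 − 6 = 1 are ≤ 18.
Exactly 1 works: 1 value at 0 and 6 at 19 total 114.

1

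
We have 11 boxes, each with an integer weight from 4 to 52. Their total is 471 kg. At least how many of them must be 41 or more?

3

If only k of them are at least 41, the other 11 − k are at most 40, so the total is at most k·52 + (11 − k)·40.
This must reach 471, so k·52 + (11 − k)·40 ≥ 471, giving k ≥ 3.
Exactly 3 works: 3 values at 52 and 8 at 40 total 476; lower one of the high values by 5 (still ≥ 41) to hit 471.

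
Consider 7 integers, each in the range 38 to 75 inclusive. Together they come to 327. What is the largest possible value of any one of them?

75

Maximizing one value means minimizing the remaining 6.
The other 6 contribute at least 6 × 38 = 228, leaving at most 327 − 228 = 99.
But each integer is capped at 75, so the maximum is 75.
Achievable: one at 75 and the other 6 totalling 252, which fits since 6 × 38 ≤ 252 ≤ 6 × 75.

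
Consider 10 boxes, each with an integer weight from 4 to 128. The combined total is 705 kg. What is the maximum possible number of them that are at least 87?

8

Suppose k of them are at least 87. Those contribute at least 87 each and the other 10 − k at least 4 each.
So the total is at least 87k + 4(10 − k) = 40 + 83k. This must be ≤ 705, giving k ≤ 8.
k = 8 is achieved by 8 values at 87 and 2 at 4, total 704; add 1 to one value (staying below 87) to reach 705.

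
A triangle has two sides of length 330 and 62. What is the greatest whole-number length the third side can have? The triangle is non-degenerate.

391

The third side must be less than 330 + 62 = 392.
The largest integer below 392 is 391.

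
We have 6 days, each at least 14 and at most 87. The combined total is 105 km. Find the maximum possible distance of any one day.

35

To make one day as large as possible, make the other 5 as small as possible.
The other 5 contribute at least 5 × 14 = 70, leaving at most 105 − 70 = 35.
Since 35 ≤ 87, this is achievable: one at 35 and 5 at 14.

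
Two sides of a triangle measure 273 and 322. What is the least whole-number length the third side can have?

50

The third side must exceed |273 − 322| = 49.
The smallest integer above 49 is 50.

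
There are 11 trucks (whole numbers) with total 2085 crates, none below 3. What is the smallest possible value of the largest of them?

The average is 2085/11 > 189, so not all 11 can be 189 or less; the largest is ≥ 190.
Taking 5 copies of 189 and 6 copies of 190 gives exactly 2085, so 190 is attained.

190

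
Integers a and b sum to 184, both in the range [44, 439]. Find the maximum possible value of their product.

8464

ab = a(184 − a) is maximized when a is as near 184/2 as the bounds allow.
Taking a = 92 and b = 92 (both in [44, 439]) gives ab = 8464.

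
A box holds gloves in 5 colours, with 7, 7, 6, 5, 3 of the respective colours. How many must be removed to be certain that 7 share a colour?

27

In the worst case you take as many as possible of each colour without reaching 7: 6 + 6 + 6 + 5 + 3 = 26.
The next one must give 7 of some colour, so 26 + 1 = 27.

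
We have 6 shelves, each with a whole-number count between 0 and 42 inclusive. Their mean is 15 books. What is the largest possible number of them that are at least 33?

2

The total is 6 × 15 = 90.
If k of the values are ≥ 33, the total is ≥ 33k + 0(6 − k).
Setting 33k + 0(6 − k) ≤ 90 gives 33k ≤ 90, so k ≤ 2.
k = 2 is achieved by 2 values at 33 and 4 at 0, total 66; add 24 to one value (staying below 33) to reach 90.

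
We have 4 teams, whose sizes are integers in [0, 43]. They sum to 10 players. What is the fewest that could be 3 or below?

2

If only k of them are at most 3, the other 4 − k are at least 4, so the total is at least (4 − k)·4 + k·0.
This is ≤ 10, so (4 − k)·4 + 0k ≤ 10, which gives k ≥ 2.
Exactly 2 works: 2 values at 0 and 2 at 4 total 8; raise one of the low values by 2 (still ≤ 3) to hit 10.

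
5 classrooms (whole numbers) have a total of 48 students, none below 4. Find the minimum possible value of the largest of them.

If every one of the 5 were at most 9, the total would be at most 5 × 9 = 45 < 48.
Achievable: 3 of them at 10 and 2 at 9 total 48.

10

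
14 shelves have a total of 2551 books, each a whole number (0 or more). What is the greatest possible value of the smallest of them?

182

The 14 values sum to 2551, so their minimum is at most ⌊2551/14⌋ = 182.
Equality holds with 11 values of 182 and 3 values of 183.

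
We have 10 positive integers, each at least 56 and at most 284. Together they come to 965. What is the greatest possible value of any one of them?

284

Maximizing one value means minimizing the remaining 9.
The other 9 contribute at least 9 × 56 = 504, leaving at most 965 − 504 = 461.
But each integer is capped at 284, so the maximum is 284.
Achievable: one at 284 and the other 9 totalling 681, which fits since 9 × 56 ≤ 681 ≤ 9 × 284.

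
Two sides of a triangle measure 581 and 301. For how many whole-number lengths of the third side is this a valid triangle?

601

The triangle inequality gives |581 − 301| < c < 581 + 301, i.e. 280 < c < 882.
So c can be any integer from 281 to 881: 601 values.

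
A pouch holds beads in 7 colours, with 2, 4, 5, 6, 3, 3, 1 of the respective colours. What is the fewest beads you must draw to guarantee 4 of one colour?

19

In the worst case you take as many as possible of each colour without reaching 4: 2 + 3 + 3 + 3 + 3 + 3 + 1 = 18.
The next one must give 4 of some colour, so 18 + 1 = 19.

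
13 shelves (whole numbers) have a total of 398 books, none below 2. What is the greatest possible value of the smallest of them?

The average is 398/13 < 31, so some value is ≤ 30.
Taking 5 copies of 30 and 8 copies of 31 gives exactly 398, so 30 is attained.

30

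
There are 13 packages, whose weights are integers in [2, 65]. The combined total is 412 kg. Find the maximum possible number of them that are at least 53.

7

With k values at 53 or above and the rest at least 2, the sum is at least 26 + 51k.
Since the sum is 412, we need 51k ≤ 386, i.e. k ≤ 7.
k = 7 is achieved by 7 values at 53 and 6 at 2, total 383; add 29 to one value (staying below 53) to reach 412.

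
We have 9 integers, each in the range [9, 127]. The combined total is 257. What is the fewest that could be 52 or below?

5

If only k of them are at most 52, the other 9 − k are at least 53, so the total is at least (9 − k)·53 + k·9.
This is ≤ 257, so (9 − k)·53 + 9k ≤ 257, which gives k ≥ 5.
Exactly 5 works: 5 values at 9 and 4 at 53 total 257.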